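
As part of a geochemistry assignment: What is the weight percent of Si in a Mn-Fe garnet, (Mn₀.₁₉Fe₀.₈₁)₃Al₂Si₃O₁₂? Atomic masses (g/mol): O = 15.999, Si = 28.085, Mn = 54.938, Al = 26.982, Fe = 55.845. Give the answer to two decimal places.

16.95 wt%

M((Mn₀.₁₉Fe₀.₈₁)₃Al₂Si₃O₁₂) = 497.225 g/mol.
Si contributes 3 × 28.085 = 84.255 g per mole.
84.255/497.225 = 0.1695 → 16.95%.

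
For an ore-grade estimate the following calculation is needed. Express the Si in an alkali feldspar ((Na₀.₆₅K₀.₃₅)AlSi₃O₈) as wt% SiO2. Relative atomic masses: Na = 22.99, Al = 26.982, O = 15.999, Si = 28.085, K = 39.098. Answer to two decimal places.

Formula mass = 267.857 g/mol.
3 Si → 3.0000 mol SiO2 per formula unit; M(SiO2) = 60.083, so SiO2 mass = 180.249 g.
180.249/267.857 × 100 = 67.29 wt%.

67.29 wt%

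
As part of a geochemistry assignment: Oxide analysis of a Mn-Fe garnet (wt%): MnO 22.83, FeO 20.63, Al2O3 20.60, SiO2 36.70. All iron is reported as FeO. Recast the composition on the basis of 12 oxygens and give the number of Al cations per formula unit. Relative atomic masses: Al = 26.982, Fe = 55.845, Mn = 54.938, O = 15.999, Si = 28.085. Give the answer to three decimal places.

22.83 wt% MnO ÷ 70.937 g/mol = 0.32183 mol, giving 0.32183 Mn and 0.32183 O.
20.63 wt% FeO ÷ 71.844 g/mol = 0.28715 mol, giving 0.28715 Fe and 0.28715 O.
20.60 wt% Al2O3 ÷ 101.961 g/mol = 0.20204 mol, giving 0.40408 Al and 0.60612 O.
36.70 wt% SiO2 ÷ 60.083 g/mol = 0.61082 mol, giving 0.61082 Si and 1.22164 O.
Oxygen sums to 2.43674; scaling by 12/2.43674 = 4.92461 puts the formula on 12 O.
Al: 0.40408 × 4.92461 = 1.990 atoms per formula unit.

1.990 Al apfu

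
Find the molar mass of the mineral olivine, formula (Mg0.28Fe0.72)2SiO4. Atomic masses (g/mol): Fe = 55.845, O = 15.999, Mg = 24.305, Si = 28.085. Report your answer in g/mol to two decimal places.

186.11 g/mol

Mg: 0.56 × 24.305 = 13.6108
Fe: 1.44 × 55.845 = 80.4168
Si: 1 × 28.085 = 28.0850
O: 4 × 15.999 = 63.9960
Summing the contributions gives the formula mass.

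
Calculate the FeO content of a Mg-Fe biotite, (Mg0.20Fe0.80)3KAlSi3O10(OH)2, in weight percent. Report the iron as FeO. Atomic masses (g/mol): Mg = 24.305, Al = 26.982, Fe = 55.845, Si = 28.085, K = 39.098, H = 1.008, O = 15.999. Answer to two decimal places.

34.98 wt%

Molar mass of (Mg0.20Fe0.80)3KAlSi3O10(OH)2 = 0.60*24.305 + 2.40*55.845 + 1*39.098 + 1*26.982 + 3*28.085 + 12*15.999 + 2*1.008 = 492.950 g/mol.
Each formula unit contains 2.40 Fe, equivalent to 2.40/1 = 2.4000 mol FeO.
M(FeO) = 1×55.845 + 1×15.999 = 71.844 g/mol.
Mass of FeO per formula unit = 2.4000 × 71.844 = 172.426 g.
FeO wt% = 172.426 / 492.950 × 100 = 34.98%.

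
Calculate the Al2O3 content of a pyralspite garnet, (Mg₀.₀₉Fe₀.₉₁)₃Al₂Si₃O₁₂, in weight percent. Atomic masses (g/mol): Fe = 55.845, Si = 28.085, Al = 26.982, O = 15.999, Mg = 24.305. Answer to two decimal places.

20.84 wt%

M((Mg₀.₀₉Fe₀.₉₁)₃Al₂Si₃O₁₂) = 489.226 g/mol; M(Al2O3) = 101.961 g/mol.
Moles Al2O3 per formula unit = 2 Al ÷ 2 = 1.0000.
Al2O3 fraction = (1.0000 × 101.961) / 489.226 = 101.961/489.226 = 0.2084.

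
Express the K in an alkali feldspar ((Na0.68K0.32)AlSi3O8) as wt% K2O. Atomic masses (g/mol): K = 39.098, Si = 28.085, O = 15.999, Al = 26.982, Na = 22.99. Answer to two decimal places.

Molar mass of (Na0.68K0.32)AlSi3O8 = 0.68·22.99 + 0.32·39.098 + 1·26.982 + 3·28.085 + 8·15.999 = 267.374 g/mol.
Each formula unit contains 0.32 K, equivalent to 0.32/2 = 0.1600 mol K2O.
M(K2O) = 2×39.098 + 1×15.999 = 94.195 g/mol.
Mass of K2O per formula unit = 0.1600 × 94.195 = 15.071 g.
K2O wt% = 15.071 / 267.374 × 100 = 5.64%.

5.64 wt%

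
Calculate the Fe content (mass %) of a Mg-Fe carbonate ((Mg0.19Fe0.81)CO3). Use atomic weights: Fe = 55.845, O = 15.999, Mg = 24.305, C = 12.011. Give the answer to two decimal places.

Molar mass of (Mg0.19Fe0.81)CO3: 0.19×24.305 + 0.81×55.845 + 1×12.011 + 3×15.999 = 109.860 g/mol.
Mass of Fe per formula unit: 0.81 × 55.845 = 45.234 g.
Weight fraction Fe = 45.234 / 109.860 = 0.4117.

41.17 mass %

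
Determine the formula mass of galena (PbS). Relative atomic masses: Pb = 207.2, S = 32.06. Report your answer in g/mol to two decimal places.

The formula mass is the sum 1·207.2 + 1·32.06.

239.26 g/mol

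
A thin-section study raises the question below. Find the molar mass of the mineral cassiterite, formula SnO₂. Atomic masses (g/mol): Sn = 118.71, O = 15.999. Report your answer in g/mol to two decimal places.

150.71 g/mol

Sn: 1 × 118.71 = 118.7100
O: 2 × 15.999 = 31.9980
Summing the contributions gives the formula mass.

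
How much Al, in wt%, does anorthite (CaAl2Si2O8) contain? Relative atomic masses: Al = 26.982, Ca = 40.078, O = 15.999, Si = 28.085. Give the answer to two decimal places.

19.40 wt%

Molar mass of CaAl2Si2O8: 1·40.078 + 2·26.982 + 2·28.085 + 8·15.999 = 278.204 g/mol.
Mass of Al per formula unit: 2 × 26.982 = 53.964 g.
Weight fraction Al = 53.964 / 278.204 = 0.1940.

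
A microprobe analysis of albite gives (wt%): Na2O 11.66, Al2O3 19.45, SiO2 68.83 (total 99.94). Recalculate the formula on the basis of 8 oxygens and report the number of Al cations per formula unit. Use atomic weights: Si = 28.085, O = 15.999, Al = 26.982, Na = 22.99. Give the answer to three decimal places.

Na2O: 11.66/61.979 = 0.18813 mol → 0.37626 mol Na, 0.18813 mol O.
Al2O3: 19.45/101.961 = 0.19076 mol → 0.38152 mol Al, 0.57228 mol O.
SiO2: 68.83/60.083 = 1.14558 mol → 1.14558 mol Si, 2.29116 mol O.
Total oxygen = 3.05157 mol. Normalization factor = 8/3.05157 = 2.62160.
Al per 8 O = 0.38152 × 2.62160 = 1.000.

1.000 Al apfu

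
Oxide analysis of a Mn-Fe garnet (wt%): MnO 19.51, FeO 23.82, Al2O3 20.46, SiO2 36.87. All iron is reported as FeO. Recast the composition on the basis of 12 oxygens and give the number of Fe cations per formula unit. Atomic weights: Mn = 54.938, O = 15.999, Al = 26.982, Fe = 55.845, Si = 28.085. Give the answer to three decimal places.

1.633 Fe apfu

19.51 wt% MnO ÷ 70.937 g/mol = 0.27503 mol, giving 0.27503 Mn and 0.27503 O.
23.82 wt% FeO ÷ 71.844 g/mol = 0.33155 mol, giving 0.33155 Fe and 0.33155 O.
20.46 wt% Al2O3 ÷ 101.961 g/mol = 0.20066 mol, giving 0.40132 Al and 0.60198 O.
36.87 wt% SiO2 ÷ 60.083 g/mol = 0.61365 mol, giving 0.61365 Si and 1.22730 O.
Oxygen sums to 2.43586; scaling by 12/2.43586 = 4.92639 puts the formula on 12 O.
Fe: 0.33155 × 4.92639 = 1.633 atoms per formula unit.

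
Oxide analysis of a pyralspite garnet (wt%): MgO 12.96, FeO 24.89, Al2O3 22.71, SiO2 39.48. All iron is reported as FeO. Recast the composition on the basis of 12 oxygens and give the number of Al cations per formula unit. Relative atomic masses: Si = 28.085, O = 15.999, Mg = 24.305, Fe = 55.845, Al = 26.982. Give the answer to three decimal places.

2.017 Al apfu

12.96 wt% MgO ÷ 40.304 g/mol = 0.32156 mol, giving 0.32156 Mg and 0.32156 O.
24.89 wt% FeO ÷ 71.844 g/mol = 0.34645 mol, giving 0.34645 Fe and 0.34645 O.
22.71 wt% Al2O3 ÷ 101.961 g/mol = 0.22273 mol, giving 0.44546 Al and 0.66819 O.
39.48 wt% SiO2 ÷ 60.083 g/mol = 0.65709 mol, giving 0.65709 Si and 1.31418 O.
Oxygen sums to 2.65038; scaling by 12/2.65038 = 4.52765 puts the formula on 12 O.
Al: 0.44546 × 4.52765 = 2.017 atoms per formula unit.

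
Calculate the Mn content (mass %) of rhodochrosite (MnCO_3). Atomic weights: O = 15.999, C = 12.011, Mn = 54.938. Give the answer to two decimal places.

M(MnCO_3) = 114.946 g/mol.
Mn contributes 1 × 54.938 = 54.938 g per mole.
54.938/114.946 = 0.4779 → 47.79%.

47.79 mass %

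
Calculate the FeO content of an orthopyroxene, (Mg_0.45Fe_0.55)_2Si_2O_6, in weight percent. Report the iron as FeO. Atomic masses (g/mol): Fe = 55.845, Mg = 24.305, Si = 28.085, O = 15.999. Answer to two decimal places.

M((Mg_0.45Fe_0.55)_2Si_2O_6) = 235.468 g/mol; M(FeO) = 71.844 g/mol.
Moles FeO per formula unit = 1.10 Fe ÷ 1 = 1.1000.
FeO fraction = (1.1000 × 71.844) / 235.468 = 79.028/235.468 = 0.3356.

33.56 wt%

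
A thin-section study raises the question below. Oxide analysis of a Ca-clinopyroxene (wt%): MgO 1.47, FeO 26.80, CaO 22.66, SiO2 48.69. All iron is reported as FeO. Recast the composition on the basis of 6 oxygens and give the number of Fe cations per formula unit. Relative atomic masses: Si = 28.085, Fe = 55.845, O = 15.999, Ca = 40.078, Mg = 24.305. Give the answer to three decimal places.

1.47 wt% MgO ÷ 40.304 g/mol = 0.03647 mol, giving 0.03647 Mg and 0.03647 O.
26.80 wt% FeO ÷ 71.844 g/mol = 0.37303 mol, giving 0.37303 Fe and 0.37303 O.
22.66 wt% CaO ÷ 56.077 g/mol = 0.40409 mol, giving 0.40409 Ca and 0.40409 O.
48.69 wt% SiO2 ÷ 60.083 g/mol = 0.81038 mol, giving 0.81038 Si and 1.62076 O.
Oxygen sums to 2.43435; scaling by 6/2.43435 = 2.46472 puts the formula on 6 O.
Fe: 0.37303 × 2.46472 = 0.919 atoms per formula unit.

0.919 Fe apfu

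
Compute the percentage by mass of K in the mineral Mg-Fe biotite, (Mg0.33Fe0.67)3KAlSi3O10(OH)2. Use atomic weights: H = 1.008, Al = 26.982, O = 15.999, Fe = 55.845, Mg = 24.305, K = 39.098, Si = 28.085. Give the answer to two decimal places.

Molar mass of (Mg0.33Fe0.67)3KAlSi3O10(OH)2: 0.99·24.305 + 2.01·55.845 + 1·39.098 + 1·26.982 + 3·28.085 + 12·15.999 + 2·1.008 = 480.649 g/mol.
Mass of K per formula unit: 1 × 39.098 = 39.098 g.
Weight fraction K = 39.098 / 480.649 = 0.0813.

8.13 weight percent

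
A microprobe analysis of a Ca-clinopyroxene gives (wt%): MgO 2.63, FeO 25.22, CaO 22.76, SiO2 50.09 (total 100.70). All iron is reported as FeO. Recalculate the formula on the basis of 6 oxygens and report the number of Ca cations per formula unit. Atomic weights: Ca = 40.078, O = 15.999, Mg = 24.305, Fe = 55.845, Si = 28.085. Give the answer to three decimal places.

0.978 Ca apfu

MgO (M=40.304): mol = 0.06525; Mg = 0.06525, O = 0.06525.
FeO (M=71.844): mol = 0.35104; Fe = 0.35104, O = 0.35104.
CaO (M=56.077): mol = 0.40587; Ca = 0.40587, O = 0.40587.
SiO2 (M=60.083): mol = 0.83368; Si = 0.83368, O = 1.66736.
ΣO = 2.48952; factor = 6/ΣO = 2.41010.
Ca apfu = 0.40587 × 2.41010 = 0.978.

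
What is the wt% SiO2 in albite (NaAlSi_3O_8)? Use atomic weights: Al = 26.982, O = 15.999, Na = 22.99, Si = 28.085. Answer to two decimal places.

M(NaAlSi_3O_8) = 262.219 g/mol; M(SiO2) = 60.083 g/mol.
Moles SiO2 per formula unit = 3 Si ÷ 1 = 3.0000.
SiO2 fraction = (3.0000 × 60.083) / 262.219 = 180.249/262.219 = 0.6874.

68.74 wt%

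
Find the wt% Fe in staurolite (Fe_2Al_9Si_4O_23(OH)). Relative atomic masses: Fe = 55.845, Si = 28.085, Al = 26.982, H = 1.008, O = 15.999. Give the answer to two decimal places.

13.11 weight percent

M(Fe_2Al_9Si_4O_23(OH)) = 851.852 g/mol.
Fe contributes 2 × 55.845 = 111.690 g per mole.
111.690/851.852 = 0.1311 → 13.11%.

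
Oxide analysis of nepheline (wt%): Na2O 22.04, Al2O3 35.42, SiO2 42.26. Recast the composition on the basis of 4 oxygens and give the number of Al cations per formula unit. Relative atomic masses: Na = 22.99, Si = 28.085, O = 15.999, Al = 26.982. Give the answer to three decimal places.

0.991 Al apfu

Na2O: 22.04/61.979 = 0.35560 mol → 0.71120 mol Na, 0.35560 mol O.
Al2O3: 35.42/101.961 = 0.34739 mol → 0.69478 mol Al, 1.04217 mol O.
SiO2: 42.26/60.083 = 0.70336 mol → 0.70336 mol Si, 1.40672 mol O.
Total oxygen = 2.80449 mol. Normalization factor = 4/2.80449 = 1.42628.
Al per 4 O = 0.69478 × 1.42628 = 0.991.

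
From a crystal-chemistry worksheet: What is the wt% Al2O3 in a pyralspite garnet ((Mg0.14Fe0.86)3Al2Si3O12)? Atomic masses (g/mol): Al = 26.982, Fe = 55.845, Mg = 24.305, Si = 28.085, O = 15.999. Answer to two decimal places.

M((Mg0.14Fe0.86)3Al2Si3O12) = 484.495 g/mol; M(Al2O3) = 101.961 g/mol.
Moles Al2O3 per formula unit = 2 Al ÷ 2 = 1.0000.
Al2O3 fraction = (1.0000 × 101.961) / 484.495 = 101.961/484.495 = 0.2104.

21.04 wt%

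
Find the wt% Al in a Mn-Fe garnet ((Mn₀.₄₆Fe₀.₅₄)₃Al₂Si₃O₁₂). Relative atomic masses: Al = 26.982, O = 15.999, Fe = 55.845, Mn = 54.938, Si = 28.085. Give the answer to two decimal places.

M((Mn₀.₄₆Fe₀.₅₄)₃Al₂Si₃O₁₂) = 496.490 g/mol.
Al contributes 2 × 26.982 = 53.964 g per mole.
53.964/496.490 = 0.1087 → 10.87%.

10.87 weight percent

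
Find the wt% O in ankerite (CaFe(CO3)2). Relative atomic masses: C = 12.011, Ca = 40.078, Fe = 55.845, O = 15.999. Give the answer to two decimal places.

Formula mass = 1×40.078 + 1×55.845 + 2×12.011 + 6×15.999 = 215.939 g/mol, of which 95.994 g is O.
So O makes up 95.994/215.939 = 0.4445 of the mass, i.e. 44.45%.

44.45 wt%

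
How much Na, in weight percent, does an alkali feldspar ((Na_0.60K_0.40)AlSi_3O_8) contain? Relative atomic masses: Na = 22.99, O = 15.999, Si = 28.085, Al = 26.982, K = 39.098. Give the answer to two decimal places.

5.13 weight percent

M((Na_0.60K_0.40)AlSi_3O_8) = 268.662 g/mol.
Na contributes 0.60 × 22.99 = 13.794 g per mole.
13.794/268.662 = 0.0513 → 5.13%.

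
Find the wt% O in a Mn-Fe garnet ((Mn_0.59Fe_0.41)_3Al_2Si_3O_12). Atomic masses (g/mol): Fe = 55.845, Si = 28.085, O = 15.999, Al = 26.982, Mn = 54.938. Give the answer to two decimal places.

Molar mass of (Mn_0.59Fe_0.41)_3Al_2Si_3O_12: 1.77*54.938 + 1.23*55.845 + 2*26.982 + 3*28.085 + 12*15.999 = 496.137 g/mol.
Mass of O per formula unit: 12 × 15.999 = 191.988 g.
Weight fraction O = 191.988 / 496.137 = 0.3870.

38.70 wt%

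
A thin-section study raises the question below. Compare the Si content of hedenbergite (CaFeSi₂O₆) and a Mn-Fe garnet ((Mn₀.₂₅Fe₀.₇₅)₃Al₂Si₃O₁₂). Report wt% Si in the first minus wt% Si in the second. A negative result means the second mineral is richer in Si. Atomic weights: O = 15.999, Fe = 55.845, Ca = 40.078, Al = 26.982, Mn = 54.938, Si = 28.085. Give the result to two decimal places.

First mineral: 56.170 g Si in 248.087 g formula = 22.64 wt% Si.
Second mineral: 84.255 g Si in 497.062 g formula = 16.95 wt% Si.
22.64% − 16.95% gives a difference of 5.69 percentage points.

5.69 percentage points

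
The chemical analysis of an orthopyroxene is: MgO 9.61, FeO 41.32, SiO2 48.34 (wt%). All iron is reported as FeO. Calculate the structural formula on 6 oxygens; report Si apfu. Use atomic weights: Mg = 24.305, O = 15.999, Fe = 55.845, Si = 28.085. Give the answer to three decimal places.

MgO (M=40.304): mol = 0.23844; Mg = 0.23844, O = 0.23844.
FeO (M=71.844): mol = 0.57514; Fe = 0.57514, O = 0.57514.
SiO2 (M=60.083): mol = 0.80455; Si = 0.80455, O = 1.60910.
ΣO = 2.42268; factor = 6/ΣO = 2.47660.
Si apfu = 0.80455 × 2.47660 = 1.993.

1.993 Si apfu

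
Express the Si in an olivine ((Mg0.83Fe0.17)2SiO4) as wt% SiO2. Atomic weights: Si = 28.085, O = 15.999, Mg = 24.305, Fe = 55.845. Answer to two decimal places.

39.68 wt%

Formula mass = 151.415 g/mol.
1 Si → 1.0000 mol SiO2 per formula unit; M(SiO2) = 60.083, so SiO2 mass = 60.083 g.
60.083/151.415 × 100 = 39.68 wt%.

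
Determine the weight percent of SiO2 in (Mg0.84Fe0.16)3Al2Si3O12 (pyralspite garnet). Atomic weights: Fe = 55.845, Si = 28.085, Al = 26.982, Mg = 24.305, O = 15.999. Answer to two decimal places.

43.09 wt%

M((Mg0.84Fe0.16)3Al2Si3O12) = 418.261 g/mol; M(SiO2) = 60.083 g/mol.
Moles SiO2 per formula unit = 3 Si ÷ 1 = 3.0000.
SiO2 fraction = (3.0000 × 60.083) / 418.261 = 180.249/418.261 = 0.4309.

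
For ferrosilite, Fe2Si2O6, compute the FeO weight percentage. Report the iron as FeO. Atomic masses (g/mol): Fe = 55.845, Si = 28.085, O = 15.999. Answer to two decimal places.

54.46 wt%

Molar mass of Fe2Si2O6 = 2*55.845 + 2*28.085 + 6*15.999 = 263.854 g/mol.
Each formula unit contains 2 Fe, equivalent to 2/1 = 2.0000 mol FeO.
M(FeO) = 1×55.845 + 1×15.999 = 71.844 g/mol.
Mass of FeO per formula unit = 2.0000 × 71.844 = 143.688 g.
FeO wt% = 143.688 / 263.854 × 100 = 54.46%.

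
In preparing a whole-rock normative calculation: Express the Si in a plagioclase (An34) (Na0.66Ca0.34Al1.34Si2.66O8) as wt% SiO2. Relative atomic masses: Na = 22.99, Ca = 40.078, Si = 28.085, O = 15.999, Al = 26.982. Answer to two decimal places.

59.71 wt%

Molar mass of Na0.66Ca0.34Al1.34Si2.66O8 = 0.66×22.99 + 0.34×40.078 + 1.34×26.982 + 2.66×28.085 + 8×15.999 = 267.654 g/mol.
Each formula unit contains 2.66 Si, equivalent to 2.66/1 = 2.6600 mol SiO2.
M(SiO2) = 1×28.085 + 2×15.999 = 60.083 g/mol.
Mass of SiO2 per formula unit = 2.6600 × 60.083 = 159.821 g.
SiO2 wt% = 159.821 / 267.654 × 100 = 59.71%.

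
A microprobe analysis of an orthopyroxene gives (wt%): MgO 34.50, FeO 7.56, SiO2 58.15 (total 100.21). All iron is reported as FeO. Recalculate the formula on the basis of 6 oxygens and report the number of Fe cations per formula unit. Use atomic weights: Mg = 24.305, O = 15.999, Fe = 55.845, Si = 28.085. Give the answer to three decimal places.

0.218 Fe apfu

MgO (M=40.304): mol = 0.85599; Mg = 0.85599, O = 0.85599.
FeO (M=71.844): mol = 0.10523; Fe = 0.10523, O = 0.10523.
SiO2 (M=60.083): mol = 0.96783; Si = 0.96783, O = 1.93566.
ΣO = 2.89688; factor = 6/ΣO = 2.07119.
Fe apfu = 0.10523 × 2.07119 = 0.218.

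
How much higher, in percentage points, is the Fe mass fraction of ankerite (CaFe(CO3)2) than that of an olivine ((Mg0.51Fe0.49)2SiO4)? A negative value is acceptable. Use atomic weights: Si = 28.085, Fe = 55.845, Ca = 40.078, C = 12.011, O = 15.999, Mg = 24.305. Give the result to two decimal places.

-6.03 percentage points

Fe in CaFe(CO3)2: molar mass 215.939 g/mol; 1×55.845 = 55.845 g → 25.86 wt%.
Fe in (Mg0.51Fe0.49)2SiO4: molar mass 171.600 g/mol; 0.98×55.845 = 54.728 g → 31.89 wt%.
Difference = 25.86 − 31.89 = -6.03 percentage points.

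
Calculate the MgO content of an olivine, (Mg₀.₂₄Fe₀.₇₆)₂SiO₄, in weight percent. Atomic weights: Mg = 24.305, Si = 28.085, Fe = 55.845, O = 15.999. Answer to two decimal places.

10.26 wt%

M((Mg₀.₂₄Fe₀.₇₆)₂SiO₄) = 188.632 g/mol; M(MgO) = 40.304 g/mol.
Moles MgO per formula unit = 0.48 Mg ÷ 1 = 0.4800.
MgO fraction = (0.4800 × 40.304) / 188.632 = 19.346/188.632 = 0.1026.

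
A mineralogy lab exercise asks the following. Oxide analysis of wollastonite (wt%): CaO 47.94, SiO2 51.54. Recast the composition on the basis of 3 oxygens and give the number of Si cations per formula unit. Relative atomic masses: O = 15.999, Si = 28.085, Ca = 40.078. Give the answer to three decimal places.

1.001 Si apfu

47.94 wt% CaO ÷ 56.077 g/mol = 0.85490 mol, giving 0.85490 Ca and 0.85490 O.
51.54 wt% SiO2 ÷ 60.083 g/mol = 0.85781 mol, giving 0.85781 Si and 1.71562 O.
Oxygen sums to 2.57052; scaling by 3/2.57052 = 1.16708 puts the formula on 3 O.
Si: 0.85781 × 1.16708 = 1.001 atoms per formula unit.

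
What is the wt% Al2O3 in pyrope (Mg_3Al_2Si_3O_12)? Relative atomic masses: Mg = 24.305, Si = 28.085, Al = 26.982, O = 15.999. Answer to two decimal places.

Molar mass of Mg_3Al_2Si_3O_12 = 3*24.305 + 2*26.982 + 3*28.085 + 12*15.999 = 403.122 g/mol.
Each formula unit contains 2 Al, equivalent to 2/2 = 1.0000 mol Al2O3.
M(Al2O3) = 2×26.982 + 3×15.999 = 101.961 g/mol.
Mass of Al2O3 per formula unit = 1.0000 × 101.961 = 101.961 g.
Al2O3 wt% = 101.961 / 403.122 × 100 = 25.29%.

25.29 wt%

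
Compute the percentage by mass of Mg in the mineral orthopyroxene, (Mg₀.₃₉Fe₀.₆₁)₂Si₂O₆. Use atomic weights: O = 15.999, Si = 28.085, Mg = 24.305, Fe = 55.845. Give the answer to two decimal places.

7.92 wt%

Formula mass = 0.78·24.305 + 1.22·55.845 + 2·28.085 + 6·15.999 = 239.253 g/mol, of which 18.958 g is Mg.
So Mg makes up 18.958/239.253 = 0.0792 of the mass, i.e. 7.92%.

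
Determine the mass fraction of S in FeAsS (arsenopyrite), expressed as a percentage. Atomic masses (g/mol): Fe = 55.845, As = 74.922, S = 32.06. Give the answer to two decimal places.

M(FeAsS) = 162.827 g/mol.
S contributes 1 × 32.06 = 32.060 g per mole.
32.060/162.827 = 0.1969 → 19.69%.

19.69 mass %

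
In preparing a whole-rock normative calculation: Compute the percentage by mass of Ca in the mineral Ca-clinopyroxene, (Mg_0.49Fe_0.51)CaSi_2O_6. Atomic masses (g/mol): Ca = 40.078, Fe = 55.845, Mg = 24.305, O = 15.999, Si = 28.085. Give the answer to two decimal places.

17.23 wt%

Formula mass = 0.49·24.305 + 0.51·55.845 + 1·40.078 + 2·28.085 + 6·15.999 = 232.632 g/mol, of which 40.078 g is Ca.
So Ca makes up 40.078/232.632 = 0.1723 of the mass, i.e. 17.23%.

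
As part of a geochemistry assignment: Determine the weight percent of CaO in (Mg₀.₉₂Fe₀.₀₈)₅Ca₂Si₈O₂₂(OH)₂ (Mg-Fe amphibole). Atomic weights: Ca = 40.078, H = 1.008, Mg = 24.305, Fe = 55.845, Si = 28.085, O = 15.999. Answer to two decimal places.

13.59 wt%

Molar mass of (Mg₀.₉₂Fe₀.₀₈)₅Ca₂Si₈O₂₂(OH)₂ = 4.60*24.305 + 0.40*55.845 + 2*40.078 + 8*28.085 + 24*15.999 + 2*1.008 = 824.969 g/mol.
Each formula unit contains 2 Ca, equivalent to 2/1 = 2.0000 mol CaO.
M(CaO) = 1×40.078 + 1×15.999 = 56.077 g/mol.
Mass of CaO per formula unit = 2.0000 × 56.077 = 112.154 g.
CaO wt% = 112.154 / 824.969 × 100 = 13.59%.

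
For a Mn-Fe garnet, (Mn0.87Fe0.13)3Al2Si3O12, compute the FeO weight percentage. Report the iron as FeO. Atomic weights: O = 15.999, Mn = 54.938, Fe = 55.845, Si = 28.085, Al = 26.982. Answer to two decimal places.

5.66 wt%

M((Mn0.87Fe0.13)3Al2Si3O12) = 495.375 g/mol; M(FeO) = 71.844 g/mol.
Moles FeO per formula unit = 0.39 Fe ÷ 1 = 0.3900.
FeO fraction = (0.3900 × 71.844) / 495.375 = 28.019/495.375 = 0.0566.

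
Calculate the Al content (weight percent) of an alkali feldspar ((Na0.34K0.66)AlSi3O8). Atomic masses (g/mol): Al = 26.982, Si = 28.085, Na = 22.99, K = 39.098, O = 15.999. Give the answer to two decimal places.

Formula mass = 0.34*22.99 + 0.66*39.098 + 1*26.982 + 3*28.085 + 8*15.999 = 272.850 g/mol, of which 26.982 g is Al.
So Al makes up 26.982/272.850 = 0.0989 of the mass, i.e. 9.89%.

9.89 weight percent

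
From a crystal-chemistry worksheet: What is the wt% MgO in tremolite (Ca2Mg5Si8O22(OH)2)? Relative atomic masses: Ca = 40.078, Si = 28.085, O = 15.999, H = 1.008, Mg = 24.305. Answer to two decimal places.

24.81 wt%

M(Ca2Mg5Si8O22(OH)2) = 812.353 g/mol; M(MgO) = 40.304 g/mol.
Moles MgO per formula unit = 5 Mg ÷ 1 = 5.0000.
MgO fraction = (5.0000 × 40.304) / 812.353 = 201.520/812.353 = 0.2481.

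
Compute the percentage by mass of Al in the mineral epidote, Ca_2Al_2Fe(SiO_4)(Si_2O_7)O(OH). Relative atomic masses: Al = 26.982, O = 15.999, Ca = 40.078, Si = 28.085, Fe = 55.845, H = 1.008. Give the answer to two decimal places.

Molar mass of Ca_2Al_2Fe(SiO_4)(Si_2O_7)O(OH): 2×40.078 + 2×26.982 + 1×55.845 + 3×28.085 + 13×15.999 + 1×1.008 = 483.215 g/mol.
Mass of Al per formula unit: 2 × 26.982 = 53.964 g.
Weight fraction Al = 53.964 / 483.215 = 0.1117.

11.17 mass %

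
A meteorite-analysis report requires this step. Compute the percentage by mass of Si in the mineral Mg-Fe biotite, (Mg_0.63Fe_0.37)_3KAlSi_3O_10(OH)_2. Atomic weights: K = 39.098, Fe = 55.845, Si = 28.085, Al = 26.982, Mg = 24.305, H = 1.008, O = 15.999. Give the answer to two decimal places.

18.63 wt%

Molar mass of (Mg_0.63Fe_0.37)_3KAlSi_3O_10(OH)_2: 1.89·24.305 + 1.11·55.845 + 1·39.098 + 1·26.982 + 3·28.085 + 12·15.999 + 2·1.008 = 452.263 g/mol.
Mass of Si per formula unit: 3 × 28.085 = 84.255 g.
Weight fraction Si = 84.255 / 452.263 = 0.1863.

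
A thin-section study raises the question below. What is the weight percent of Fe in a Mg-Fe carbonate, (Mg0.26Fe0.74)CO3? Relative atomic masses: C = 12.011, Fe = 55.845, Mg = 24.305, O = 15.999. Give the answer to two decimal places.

Molar mass of (Mg0.26Fe0.74)CO3: 0.26·24.305 + 0.74·55.845 + 1·12.011 + 3·15.999 = 107.653 g/mol.
Mass of Fe per formula unit: 0.74 × 55.845 = 41.325 g.
Weight fraction Fe = 41.325 / 107.653 = 0.3839.

38.39 wt%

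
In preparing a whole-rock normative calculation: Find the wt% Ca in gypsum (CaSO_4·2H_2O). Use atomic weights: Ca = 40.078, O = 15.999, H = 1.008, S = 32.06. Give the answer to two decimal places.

Formula mass = 1·40.078 + 1·32.06 + 6·15.999 + 4·1.008 = 172.164 g/mol, of which 40.078 g is Ca.
So Ca makes up 40.078/172.164 = 0.2328 of the mass, i.e. 23.28%.

23.28 weight percent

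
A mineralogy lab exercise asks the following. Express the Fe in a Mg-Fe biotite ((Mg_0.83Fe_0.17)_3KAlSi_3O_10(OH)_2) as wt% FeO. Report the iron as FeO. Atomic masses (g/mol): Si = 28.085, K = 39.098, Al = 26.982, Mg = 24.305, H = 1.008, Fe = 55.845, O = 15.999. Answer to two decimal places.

Molar mass of (Mg_0.83Fe_0.17)_3KAlSi_3O_10(OH)_2 = 2.49·24.305 + 0.51·55.845 + 1·39.098 + 1·26.982 + 3·28.085 + 12·15.999 + 2·1.008 = 433.339 g/mol.
Each formula unit contains 0.51 Fe, equivalent to 0.51/1 = 0.5100 mol FeO.
M(FeO) = 1×55.845 + 1×15.999 = 71.844 g/mol.
Mass of FeO per formula unit = 0.5100 × 71.844 = 36.640 g.
FeO wt% = 36.640 / 433.339 × 100 = 8.46%.

8.46 wt%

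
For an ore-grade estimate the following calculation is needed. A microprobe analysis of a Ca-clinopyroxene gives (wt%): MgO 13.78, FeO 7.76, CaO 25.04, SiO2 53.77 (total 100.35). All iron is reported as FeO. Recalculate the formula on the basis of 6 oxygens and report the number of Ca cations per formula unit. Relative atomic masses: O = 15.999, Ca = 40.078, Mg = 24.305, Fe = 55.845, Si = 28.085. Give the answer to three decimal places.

0.997 Ca apfu

13.78 wt% MgO ÷ 40.304 g/mol = 0.34190 mol, giving 0.34190 Mg and 0.34190 O.
7.76 wt% FeO ÷ 71.844 g/mol = 0.10801 mol, giving 0.10801 Fe and 0.10801 O.
25.04 wt% CaO ÷ 56.077 g/mol = 0.44653 mol, giving 0.44653 Ca and 0.44653 O.
53.77 wt% SiO2 ÷ 60.083 g/mol = 0.89493 mol, giving 0.89493 Si and 1.78986 O.
Oxygen sums to 2.68630; scaling by 6/2.68630 = 2.23356 puts the formula on 6 O.
Ca: 0.44653 × 2.23356 = 0.997 atoms per formula unit.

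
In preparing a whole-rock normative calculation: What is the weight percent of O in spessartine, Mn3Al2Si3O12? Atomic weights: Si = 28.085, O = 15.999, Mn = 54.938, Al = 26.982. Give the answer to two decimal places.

38.78 wt%

Molar mass of Mn3Al2Si3O12: 3*54.938 + 2*26.982 + 3*28.085 + 12*15.999 = 495.021 g/mol.
Mass of O per formula unit: 12 × 15.999 = 191.988 g.
Weight fraction O = 191.988 / 495.021 = 0.3878.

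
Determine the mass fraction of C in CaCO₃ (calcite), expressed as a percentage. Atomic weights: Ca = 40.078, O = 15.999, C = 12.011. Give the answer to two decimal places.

Molar mass of CaCO₃: 1×40.078 + 1×12.011 + 3×15.999 = 100.086 g/mol.
Mass of C per formula unit: 1 × 12.011 = 12.011 g.
Weight fraction C = 12.011 / 100.086 = 0.1200.

12.00 weight percent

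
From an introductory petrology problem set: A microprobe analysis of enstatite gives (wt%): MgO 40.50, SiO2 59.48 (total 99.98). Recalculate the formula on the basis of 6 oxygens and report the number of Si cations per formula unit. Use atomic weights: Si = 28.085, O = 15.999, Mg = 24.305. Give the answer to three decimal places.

1.990 Si apfu

40.50 wt% MgO ÷ 40.304 g/mol = 1.00486 mol, giving 1.00486 Mg and 1.00486 O.
59.48 wt% SiO2 ÷ 60.083 g/mol = 0.98996 mol, giving 0.98996 Si and 1.97992 O.
Oxygen sums to 2.98478; scaling by 6/2.98478 = 2.01020 puts the formula on 6 O.
Si: 0.98996 × 2.01020 = 1.990 atoms per formula unit.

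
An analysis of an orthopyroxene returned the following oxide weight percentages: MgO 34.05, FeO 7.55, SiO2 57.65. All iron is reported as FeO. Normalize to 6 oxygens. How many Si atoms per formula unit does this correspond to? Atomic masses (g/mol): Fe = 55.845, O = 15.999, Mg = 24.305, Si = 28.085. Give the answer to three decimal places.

2.007 Si apfu

MgO: 34.05/40.304 = 0.84483 mol → 0.84483 mol Mg, 0.84483 mol O.
FeO: 7.55/71.844 = 0.10509 mol → 0.10509 mol Fe, 0.10509 mol O.
SiO2: 57.65/60.083 = 0.95951 mol → 0.95951 mol Si, 1.91902 mol O.
Total oxygen = 2.86894 mol. Normalization factor = 6/2.86894 = 2.09136.
Si per 6 O = 0.95951 × 2.09136 = 2.007.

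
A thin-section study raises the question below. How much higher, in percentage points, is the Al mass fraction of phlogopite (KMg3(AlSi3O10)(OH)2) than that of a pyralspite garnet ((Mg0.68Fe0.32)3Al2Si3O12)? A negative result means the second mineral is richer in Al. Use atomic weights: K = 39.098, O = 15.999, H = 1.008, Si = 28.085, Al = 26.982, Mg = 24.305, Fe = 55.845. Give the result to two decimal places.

First mineral: 26.982 g Al in 417.254 g formula = 6.47 wt% Al.
Second mineral: 53.964 g Al in 433.400 g formula = 12.45 wt% Al.
6.47% − 12.45% gives a difference of -5.98 percentage points.

-5.98 percentage points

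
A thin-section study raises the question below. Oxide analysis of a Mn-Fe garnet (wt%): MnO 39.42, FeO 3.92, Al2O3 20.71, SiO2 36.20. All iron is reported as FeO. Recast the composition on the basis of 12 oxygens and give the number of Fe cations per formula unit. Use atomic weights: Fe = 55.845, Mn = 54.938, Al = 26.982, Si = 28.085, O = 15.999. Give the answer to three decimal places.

MnO (M=70.937): mol = 0.55570; Mn = 0.55570, O = 0.55570.
FeO (M=71.844): mol = 0.05456; Fe = 0.05456, O = 0.05456.
Al2O3 (M=101.961): mol = 0.20312; Al = 0.40624, O = 0.60936.
SiO2 (M=60.083): mol = 0.60250; Si = 0.60250, O = 1.20500.
ΣO = 2.42462; factor = 12/ΣO = 4.94923.
Fe apfu = 0.05456 × 4.94923 = 0.270.

0.270 Fe apfu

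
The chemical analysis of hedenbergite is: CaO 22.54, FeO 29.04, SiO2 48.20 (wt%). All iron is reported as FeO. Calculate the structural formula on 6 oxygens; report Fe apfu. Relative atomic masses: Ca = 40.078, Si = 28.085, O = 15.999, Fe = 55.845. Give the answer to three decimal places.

1.006 Fe apfu

22.54 wt% CaO ÷ 56.077 g/mol = 0.40195 mol, giving 0.40195 Ca and 0.40195 O.
29.04 wt% FeO ÷ 71.844 g/mol = 0.40421 mol, giving 0.40421 Fe and 0.40421 O.
48.20 wt% SiO2 ÷ 60.083 g/mol = 0.80222 mol, giving 0.80222 Si and 1.60444 O.
Oxygen sums to 2.41060; scaling by 6/2.41060 = 2.48901 puts the formula on 6 O.
Fe: 0.40421 × 2.48901 = 1.006 atoms per formula unit.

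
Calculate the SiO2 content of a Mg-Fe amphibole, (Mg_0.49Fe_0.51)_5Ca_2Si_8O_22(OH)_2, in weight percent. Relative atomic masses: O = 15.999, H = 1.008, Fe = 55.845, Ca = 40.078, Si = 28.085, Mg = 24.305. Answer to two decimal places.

M((Mg_0.49Fe_0.51)_5Ca_2Si_8O_22(OH)_2) = 892.780 g/mol; M(SiO2) = 60.083 g/mol.
Moles SiO2 per formula unit = 8 Si ÷ 1 = 8.0000.
SiO2 fraction = (8.0000 × 60.083) / 892.780 = 480.664/892.780 = 0.5384.

53.84 wt%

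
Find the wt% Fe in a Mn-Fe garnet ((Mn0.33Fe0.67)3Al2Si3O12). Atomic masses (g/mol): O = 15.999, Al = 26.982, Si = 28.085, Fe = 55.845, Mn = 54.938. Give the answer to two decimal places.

22.59 mass %

M((Mn0.33Fe0.67)3Al2Si3O12) = 496.844 g/mol.
Fe contributes 2.01 × 55.845 = 112.248 g per mole.
112.248/496.844 = 0.2259 → 22.59%.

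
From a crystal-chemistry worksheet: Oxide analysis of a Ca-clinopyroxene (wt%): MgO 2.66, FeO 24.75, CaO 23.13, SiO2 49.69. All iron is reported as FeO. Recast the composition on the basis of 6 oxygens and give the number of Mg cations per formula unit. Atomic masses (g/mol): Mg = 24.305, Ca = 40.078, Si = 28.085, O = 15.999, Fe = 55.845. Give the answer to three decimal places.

MgO (M=40.304): mol = 0.06600; Mg = 0.06600, O = 0.06600.
FeO (M=71.844): mol = 0.34450; Fe = 0.34450, O = 0.34450.
CaO (M=56.077): mol = 0.41247; Ca = 0.41247, O = 0.41247.
SiO2 (M=60.083): mol = 0.82702; Si = 0.82702, O = 1.65404.
ΣO = 2.47701; factor = 6/ΣO = 2.42228.
Mg apfu = 0.06600 × 2.42228 = 0.160.

0.160 Mg apfu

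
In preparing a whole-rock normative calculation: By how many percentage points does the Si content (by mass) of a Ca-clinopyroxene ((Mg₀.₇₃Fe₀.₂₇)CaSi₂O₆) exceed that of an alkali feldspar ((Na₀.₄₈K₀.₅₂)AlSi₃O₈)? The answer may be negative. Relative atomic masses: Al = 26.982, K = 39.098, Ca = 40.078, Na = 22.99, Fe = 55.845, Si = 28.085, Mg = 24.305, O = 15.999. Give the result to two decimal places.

Si in (Mg₀.₇₃Fe₀.₂₇)CaSi₂O₆: molar mass 225.063 g/mol; 2×28.085 = 56.170 g → 24.96 wt%.
Si in (Na₀.₄₈K₀.₅₂)AlSi₃O₈: molar mass 270.595 g/mol; 3×28.085 = 84.255 g → 31.14 wt%.
Difference = 24.96 − 31.14 = -6.18 percentage points.

-6.18 percentage points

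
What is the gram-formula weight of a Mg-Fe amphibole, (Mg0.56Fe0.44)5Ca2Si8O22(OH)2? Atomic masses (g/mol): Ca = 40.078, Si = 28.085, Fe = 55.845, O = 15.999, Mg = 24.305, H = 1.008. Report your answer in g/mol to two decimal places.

M = 2.80(24.305) + 2.20(55.845) + 2(40.078) + 8(28.085) + 24(15.999) + 2(1.008)

881.74 g/mol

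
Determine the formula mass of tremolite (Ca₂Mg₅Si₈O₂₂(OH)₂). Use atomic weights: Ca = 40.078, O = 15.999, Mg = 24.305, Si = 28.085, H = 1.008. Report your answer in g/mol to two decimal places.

Ca: 2 × 40.078 = 80.1560
Mg: 5 × 24.305 = 121.5250
Si: 8 × 28.085 = 224.6800
O: 24 × 15.999 = 383.9760
H: 2 × 1.008 = 2.0160
Summing the contributions gives the formula mass.

812.35 g/mol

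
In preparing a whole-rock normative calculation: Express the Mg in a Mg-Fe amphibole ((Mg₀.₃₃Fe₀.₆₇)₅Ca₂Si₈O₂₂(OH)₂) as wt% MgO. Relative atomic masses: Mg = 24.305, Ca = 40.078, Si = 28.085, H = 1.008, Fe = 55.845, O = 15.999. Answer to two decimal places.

7.24 wt%

Molar mass of (Mg₀.₃₃Fe₀.₆₇)₅Ca₂Si₈O₂₂(OH)₂ = 1.65*24.305 + 3.35*55.845 + 2*40.078 + 8*28.085 + 24*15.999 + 2*1.008 = 918.012 g/mol.
Each formula unit contains 1.65 Mg, equivalent to 1.65/1 = 1.6500 mol MgO.
M(MgO) = 1×24.305 + 1×15.999 = 40.304 g/mol.
Mass of MgO per formula unit = 1.6500 × 40.304 = 66.502 g.
MgO wt% = 66.502 / 918.012 × 100 = 7.24%.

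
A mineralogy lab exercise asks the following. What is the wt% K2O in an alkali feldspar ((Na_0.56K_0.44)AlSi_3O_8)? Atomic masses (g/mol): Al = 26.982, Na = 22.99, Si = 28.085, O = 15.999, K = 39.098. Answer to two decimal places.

Molar mass of (Na_0.56K_0.44)AlSi_3O_8 = 0.56·22.99 + 0.44·39.098 + 1·26.982 + 3·28.085 + 8·15.999 = 269.307 g/mol.
Each formula unit contains 0.44 K, equivalent to 0.44/2 = 0.2200 mol K2O.
M(K2O) = 2×39.098 + 1×15.999 = 94.195 g/mol.
Mass of K2O per formula unit = 0.2200 × 94.195 = 20.723 g.
K2O wt% = 20.723 / 269.307 × 100 = 7.69%.

7.69 wt%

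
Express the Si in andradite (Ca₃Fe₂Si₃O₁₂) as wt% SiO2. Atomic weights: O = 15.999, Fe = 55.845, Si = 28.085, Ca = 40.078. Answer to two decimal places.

35.47 wt%

Molar mass of Ca₃Fe₂Si₃O₁₂ = 3·40.078 + 2·55.845 + 3·28.085 + 12·15.999 = 508.167 g/mol.
Each formula unit contains 3 Si, equivalent to 3/1 = 3.0000 mol SiO2.
M(SiO2) = 1×28.085 + 2×15.999 = 60.083 g/mol.
Mass of SiO2 per formula unit = 3.0000 × 60.083 = 180.249 g.
SiO2 wt% = 180.249 / 508.167 × 100 = 35.47%.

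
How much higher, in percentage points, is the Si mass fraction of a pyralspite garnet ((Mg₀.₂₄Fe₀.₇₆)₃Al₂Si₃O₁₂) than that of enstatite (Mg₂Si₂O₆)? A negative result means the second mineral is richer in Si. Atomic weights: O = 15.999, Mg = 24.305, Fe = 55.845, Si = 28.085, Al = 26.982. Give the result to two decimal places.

First mineral: 84.255 g Si in 475.033 g formula = 17.74 wt% Si.
Second mineral: 56.170 g Si in 200.774 g formula = 27.98 wt% Si.
17.74% − 27.98% gives a difference of -10.24 percentage points.

-10.24 percentage points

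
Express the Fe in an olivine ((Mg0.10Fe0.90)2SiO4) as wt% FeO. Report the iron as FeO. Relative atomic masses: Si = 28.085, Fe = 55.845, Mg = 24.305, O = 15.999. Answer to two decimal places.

Molar mass of (Mg0.10Fe0.90)2SiO4 = 0.20*24.305 + 1.80*55.845 + 1*28.085 + 4*15.999 = 197.463 g/mol.
Each formula unit contains 1.80 Fe, equivalent to 1.80/1 = 1.8000 mol FeO.
M(FeO) = 1×55.845 + 1×15.999 = 71.844 g/mol.
Mass of FeO per formula unit = 1.8000 × 71.844 = 129.319 g.
FeO wt% = 129.319 / 197.463 × 100 = 65.49%.

65.49 wt%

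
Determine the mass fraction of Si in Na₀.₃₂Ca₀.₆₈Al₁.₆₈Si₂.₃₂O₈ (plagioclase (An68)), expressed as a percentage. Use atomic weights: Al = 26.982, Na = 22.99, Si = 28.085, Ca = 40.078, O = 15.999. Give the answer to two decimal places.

23.86 wt%

Formula mass = 0.32·22.99 + 0.68·40.078 + 1.68·26.982 + 2.32·28.085 + 8·15.999 = 273.089 g/mol, of which 65.157 g is Si.
So Si makes up 65.157/273.089 = 0.2386 of the mass, i.e. 23.86%.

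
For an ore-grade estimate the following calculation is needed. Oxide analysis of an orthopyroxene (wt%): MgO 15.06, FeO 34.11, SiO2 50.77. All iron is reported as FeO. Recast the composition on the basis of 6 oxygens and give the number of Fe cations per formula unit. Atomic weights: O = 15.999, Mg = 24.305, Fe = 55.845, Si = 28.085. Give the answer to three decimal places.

MgO: 15.06/40.304 = 0.37366 mol → 0.37366 mol Mg, 0.37366 mol O.
FeO: 34.11/71.844 = 0.47478 mol → 0.47478 mol Fe, 0.47478 mol O.
SiO2: 50.77/60.083 = 0.84500 mol → 0.84500 mol Si, 1.69000 mol O.
Total oxygen = 2.53844 mol. Normalization factor = 6/2.53844 = 2.36366.
Fe per 6 O = 0.47478 × 2.36366 = 1.122.

1.122 Fe apfu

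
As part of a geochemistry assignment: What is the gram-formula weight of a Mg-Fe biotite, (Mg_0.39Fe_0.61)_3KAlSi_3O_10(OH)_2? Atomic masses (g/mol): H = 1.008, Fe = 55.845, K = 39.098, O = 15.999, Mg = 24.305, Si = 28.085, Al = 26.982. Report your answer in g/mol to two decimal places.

474.97 g/mol

The formula mass is the sum 1.17(24.305) + 1.83(55.845) + 1(39.098) + 1(26.982) + 3(28.085) + 12(15.999) + 2(1.008).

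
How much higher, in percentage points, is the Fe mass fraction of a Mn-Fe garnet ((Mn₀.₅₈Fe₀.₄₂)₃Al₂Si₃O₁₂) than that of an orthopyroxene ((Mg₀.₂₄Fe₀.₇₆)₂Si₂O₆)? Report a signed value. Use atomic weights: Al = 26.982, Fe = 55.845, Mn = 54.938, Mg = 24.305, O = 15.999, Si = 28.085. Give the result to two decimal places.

-19.95 percentage points

M((Mn₀.₅₈Fe₀.₄₂)₃Al₂Si₃O₁₂) = 496.164 g/mol, so wt% Fe = 70.365/496.164 × 100 = 14.18%.
M((Mg₀.₂₄Fe₀.₇₆)₂Si₂O₆) = 248.715 g/mol, so wt% Fe = 84.884/248.715 × 100 = 34.13%.
14.18 − 34.13 = -19.95 pp.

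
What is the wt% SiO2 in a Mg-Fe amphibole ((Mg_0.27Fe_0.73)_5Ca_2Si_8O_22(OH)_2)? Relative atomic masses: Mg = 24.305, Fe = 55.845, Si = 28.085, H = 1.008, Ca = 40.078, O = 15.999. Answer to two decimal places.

Molar mass of (Mg_0.27Fe_0.73)_5Ca_2Si_8O_22(OH)_2 = 1.35×24.305 + 3.65×55.845 + 2×40.078 + 8×28.085 + 24×15.999 + 2×1.008 = 927.474 g/mol.
Each formula unit contains 8 Si, equivalent to 8/1 = 8.0000 mol SiO2.
M(SiO2) = 1×28.085 + 2×15.999 = 60.083 g/mol.
Mass of SiO2 per formula unit = 8.0000 × 60.083 = 480.664 g.
SiO2 wt% = 480.664 / 927.474 × 100 = 51.83%.

51.83 wt%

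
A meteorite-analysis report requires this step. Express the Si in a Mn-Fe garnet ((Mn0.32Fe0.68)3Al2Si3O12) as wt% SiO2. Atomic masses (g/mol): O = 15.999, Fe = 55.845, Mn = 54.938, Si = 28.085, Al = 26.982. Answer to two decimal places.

M((Mn0.32Fe0.68)3Al2Si3O12) = 496.871 g/mol; M(SiO2) = 60.083 g/mol.
Moles SiO2 per formula unit = 3 Si ÷ 1 = 3.0000.
SiO2 fraction = (3.0000 × 60.083) / 496.871 = 180.249/496.871 = 0.3628.

36.28 wt%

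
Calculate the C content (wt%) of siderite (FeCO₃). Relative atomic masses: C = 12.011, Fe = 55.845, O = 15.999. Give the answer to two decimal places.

10.37 wt%

Formula mass = 1*55.845 + 1*12.011 + 3*15.999 = 115.853 g/mol, of which 12.011 g is C.
So C makes up 12.011/115.853 = 0.1037 of the mass, i.e. 10.37%.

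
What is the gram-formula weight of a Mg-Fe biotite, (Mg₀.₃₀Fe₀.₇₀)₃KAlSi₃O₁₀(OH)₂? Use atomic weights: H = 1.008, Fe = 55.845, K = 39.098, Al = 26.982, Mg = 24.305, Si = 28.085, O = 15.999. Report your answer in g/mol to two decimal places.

483.49 g/mol

Mg: 0.90 × 24.305 = 21.8745
Fe: 2.10 × 55.845 = 117.2745
K: 1 × 39.098 = 39.0980
Al: 1 × 26.982 = 26.9820
Si: 3 × 28.085 = 84.2550
O: 12 × 15.999 = 191.9880
H: 2 × 1.008 = 2.0160
Summing the contributions gives the formula mass.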